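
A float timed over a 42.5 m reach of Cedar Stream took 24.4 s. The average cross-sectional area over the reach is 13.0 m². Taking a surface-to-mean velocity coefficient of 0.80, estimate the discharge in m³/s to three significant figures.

v_surface = L / t̄ = 42.5 / 24.4 = 1.742 m/s
v_mean = 0.80 × 1.742 = 1.393 m/s
Q = A × v_mean = 13.0 × 1.393 = 18.11 m³/s

18.1 m³/s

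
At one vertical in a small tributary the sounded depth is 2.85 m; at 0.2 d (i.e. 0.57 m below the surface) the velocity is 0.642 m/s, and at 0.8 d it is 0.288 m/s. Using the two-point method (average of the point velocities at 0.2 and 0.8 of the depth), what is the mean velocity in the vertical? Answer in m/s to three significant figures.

v̄ = (0.642 + 0.288) / 2 = 0.4650 m/s

0.465 m/s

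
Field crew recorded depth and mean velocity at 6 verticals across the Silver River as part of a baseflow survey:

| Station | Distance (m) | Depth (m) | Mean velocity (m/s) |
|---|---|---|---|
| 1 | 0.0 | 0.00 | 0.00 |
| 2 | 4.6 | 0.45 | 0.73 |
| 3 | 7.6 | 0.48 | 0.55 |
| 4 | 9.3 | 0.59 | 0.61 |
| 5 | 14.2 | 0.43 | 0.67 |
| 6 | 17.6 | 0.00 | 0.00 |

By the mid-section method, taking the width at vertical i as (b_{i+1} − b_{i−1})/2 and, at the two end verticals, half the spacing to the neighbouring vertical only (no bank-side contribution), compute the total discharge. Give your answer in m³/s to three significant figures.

w_2 = (7.6 − 0.0)/2 = 3.8 m; q_2 = 0.73 × 0.45 × 3.8 = 1.248 m³/s
w_3 = (9.3 − 4.6)/2 = 2.35 m; q_3 = 0.55 × 0.48 × 2.35 = 0.6204 m³/s
w_4 = (14.2 − 7.6)/2 = 3.3 m; q_4 = 0.61 × 0.59 × 3.3 = 1.188 m³/s
w_5 = (17.6 − 9.3)/2 = 4.15 m; q_5 = 0.67 × 0.43 × 4.15 = 1.196 m³/s
Stations 1, 6 contribute zero (depth or velocity is 0).
Q = Σ qᵢ = 4.252 m³/s

4.25 m³/s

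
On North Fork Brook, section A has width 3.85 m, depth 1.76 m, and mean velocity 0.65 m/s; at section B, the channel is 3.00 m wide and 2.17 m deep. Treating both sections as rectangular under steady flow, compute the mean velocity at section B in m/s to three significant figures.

Q = A₁V₁ = (3.85×1.76) × 0.65 = 4.404 m³/s
A₂ = 3.00 × 2.17 = 6.510 m²
V₂ = Q/A₂ = 4.404/6.510 = 0.6766 m/s

0.677 m/s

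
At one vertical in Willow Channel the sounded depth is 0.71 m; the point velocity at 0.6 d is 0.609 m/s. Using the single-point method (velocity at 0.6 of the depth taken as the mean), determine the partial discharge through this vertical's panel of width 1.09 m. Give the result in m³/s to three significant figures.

v̄ = v₀.₆ = 0.609 m/s
q = v̄ × d × w = 0.6090 × 0.71 × 1.09 = 0.4713 m³/s

0.471 m³/s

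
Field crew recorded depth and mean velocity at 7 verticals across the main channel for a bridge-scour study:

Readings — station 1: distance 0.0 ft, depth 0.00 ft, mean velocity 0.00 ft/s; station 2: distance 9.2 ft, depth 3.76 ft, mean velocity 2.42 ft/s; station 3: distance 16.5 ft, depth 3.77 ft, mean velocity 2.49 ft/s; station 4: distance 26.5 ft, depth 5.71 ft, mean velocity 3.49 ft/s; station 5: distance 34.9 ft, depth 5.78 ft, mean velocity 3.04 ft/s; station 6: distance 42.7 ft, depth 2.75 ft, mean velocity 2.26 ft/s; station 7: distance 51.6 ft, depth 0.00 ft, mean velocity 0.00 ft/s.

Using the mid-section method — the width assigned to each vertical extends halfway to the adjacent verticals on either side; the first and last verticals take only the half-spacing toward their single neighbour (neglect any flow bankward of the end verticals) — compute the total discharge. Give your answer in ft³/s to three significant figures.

534 ft³/s

w_2 = (16.5 − 0.0)/2 = 8.25 ft; q_2 = 2.42 × 3.76 × 8.25 = 75.07 ft³/s
w_3 = (26.5 − 9.2)/2 = 8.65 ft; q_3 = 2.49 × 3.77 × 8.65 = 81.20 ft³/s
w_4 = (34.9 − 16.5)/2 = 9.2 ft; q_4 = 3.49 × 5.71 × 9.2 = 183.3 ft³/s
w_5 = (42.7 − 26.5)/2 = 8.1 ft; q_5 = 3.04 × 5.78 × 8.1 = 142.3 ft³/s
w_6 = (51.6 − 34.9)/2 = 8.35 ft; q_6 = 2.26 × 2.75 × 8.35 = 51.90 ft³/s
Stations 1, 7 contribute zero (depth or velocity is 0).
Q = Σ qᵢ = 533.8 ft³/s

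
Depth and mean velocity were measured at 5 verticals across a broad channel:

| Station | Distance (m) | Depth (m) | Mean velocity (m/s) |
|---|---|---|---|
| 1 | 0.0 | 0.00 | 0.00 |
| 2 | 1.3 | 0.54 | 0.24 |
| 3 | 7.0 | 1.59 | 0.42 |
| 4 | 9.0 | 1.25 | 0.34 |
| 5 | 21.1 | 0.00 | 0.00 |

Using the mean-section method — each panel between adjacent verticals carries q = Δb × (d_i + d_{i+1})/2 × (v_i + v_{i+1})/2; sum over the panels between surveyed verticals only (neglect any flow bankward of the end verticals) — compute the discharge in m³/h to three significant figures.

15900 m³/h

Panel 1-2: Δb = 1.3 m, d̄ = (0.00+0.54)/2 = 0.27, v̄ = (0.00+0.24)/2 = 0.12 → q = 1.3×0.27×0.12 = 0.04212 m³/s
Panel 2-3: Δb = 5.7 m, d̄ = (0.54+1.59)/2 = 1.065, v̄ = (0.24+0.42)/2 = 0.33 → q = 5.7×1.065×0.33 = 2.003 m³/s
Panel 3-4: Δb = 2 m, d̄ = (1.59+1.25)/2 = 1.42, v̄ = (0.42+0.34)/2 = 0.38 → q = 2×1.42×0.38 = 1.079 m³/s
Panel 4-5: Δb = 12.1 m, d̄ = (1.25+0.00)/2 = 0.625, v̄ = (0.34+0.00)/2 = 0.17 → q = 12.1×0.625×0.17 = 1.286 m³/s
Q = Σ q = 4.410 m³/s
= 4.410 × 3600 = 15880 m³/h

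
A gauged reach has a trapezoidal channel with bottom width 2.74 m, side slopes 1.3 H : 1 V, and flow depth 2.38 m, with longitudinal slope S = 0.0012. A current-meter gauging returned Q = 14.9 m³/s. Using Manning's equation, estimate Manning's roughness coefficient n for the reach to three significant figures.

0.0388

A = (b + z·y)·y = (2.74 + 1.3×2.38)×2.38 = 13.88 m²
P = b + 2y√(1+z²) = 2.74 + 2×2.38×√(1+1.3²) = 10.55 m
R = A/P = 13.88/10.55 = 1.316 m
n = (1/Q)·A·R^(2/3)·S^(1/2) = (1/14.9) × 13.88 × 1.201 × 0.03464 = 0.03878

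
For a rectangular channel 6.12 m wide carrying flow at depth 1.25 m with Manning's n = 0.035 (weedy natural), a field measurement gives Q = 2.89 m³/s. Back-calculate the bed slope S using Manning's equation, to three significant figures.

A = b·y = 6.12 × 1.25 = 7.650 m²
P = b + 2y = 6.12 + 2×1.25 = 8.620 m
R = A/P = 7.650/8.620 = 0.8875 m
S = (Q·n / (1·A·R^(2/3)))² = (2.89×0.035 / (1×7.650×0.9235))² = 0.0002050

0.000205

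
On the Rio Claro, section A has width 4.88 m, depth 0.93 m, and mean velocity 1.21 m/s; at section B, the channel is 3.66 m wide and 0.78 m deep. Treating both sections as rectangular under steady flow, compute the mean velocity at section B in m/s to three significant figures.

1.92 m/s

Q = A₁V₁ = (4.88×0.93) × 1.21 = 5.491 m³/s
A₂ = 3.66 × 0.78 = 2.855 m²
V₂ = Q/A₂ = 5.491/2.855 = 1.924 m/s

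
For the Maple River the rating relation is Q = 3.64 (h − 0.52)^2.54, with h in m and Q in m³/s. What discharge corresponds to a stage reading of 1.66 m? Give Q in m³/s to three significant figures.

5.08 m³/s

Q = 3.64 × (1.66 − 0.52)^2.54 = 3.64 × 1.14^2.54 = 5.077 m³/s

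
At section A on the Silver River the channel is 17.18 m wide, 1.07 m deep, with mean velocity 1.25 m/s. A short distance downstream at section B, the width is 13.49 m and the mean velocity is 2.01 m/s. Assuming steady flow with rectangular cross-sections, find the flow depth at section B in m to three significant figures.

0.847 m

Q = A₁V₁ = (17.18×1.07) × 1.25 = 22.98 m³/s
d₂ = Q/(b₂ V₂) = 22.98/(13.49×2.01) = 0.8474 m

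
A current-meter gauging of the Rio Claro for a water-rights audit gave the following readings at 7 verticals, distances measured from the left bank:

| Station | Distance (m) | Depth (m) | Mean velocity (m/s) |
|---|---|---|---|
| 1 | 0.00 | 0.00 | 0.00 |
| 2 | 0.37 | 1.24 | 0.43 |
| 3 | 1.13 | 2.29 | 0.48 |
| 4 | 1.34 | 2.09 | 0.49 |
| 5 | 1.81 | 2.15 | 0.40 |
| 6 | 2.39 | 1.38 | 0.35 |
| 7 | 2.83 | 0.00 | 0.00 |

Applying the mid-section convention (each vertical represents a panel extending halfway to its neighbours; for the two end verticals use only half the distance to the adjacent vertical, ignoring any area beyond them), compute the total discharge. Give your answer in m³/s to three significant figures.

1.88 m³/s

w_2 = (1.13 − 0.00)/2 = 0.565 m; q_2 = 0.43 × 1.24 × 0.565 = 0.3013 m³/s
w_3 = (1.34 − 0.37)/2 = 0.485 m; q_3 = 0.48 × 2.29 × 0.485 = 0.5331 m³/s
w_4 = (1.81 − 1.13)/2 = 0.34 m; q_4 = 0.49 × 2.09 × 0.34 = 0.3482 m³/s
w_5 = (2.39 − 1.34)/2 = 0.525 m; q_5 = 0.40 × 2.15 × 0.525 = 0.4515 m³/s
w_6 = (2.83 − 1.81)/2 = 0.51 m; q_6 = 0.35 × 1.38 × 0.51 = 0.2463 m³/s
Stations 1, 7 contribute zero (depth or velocity is 0).
Q = Σ qᵢ = 1.880 m³/s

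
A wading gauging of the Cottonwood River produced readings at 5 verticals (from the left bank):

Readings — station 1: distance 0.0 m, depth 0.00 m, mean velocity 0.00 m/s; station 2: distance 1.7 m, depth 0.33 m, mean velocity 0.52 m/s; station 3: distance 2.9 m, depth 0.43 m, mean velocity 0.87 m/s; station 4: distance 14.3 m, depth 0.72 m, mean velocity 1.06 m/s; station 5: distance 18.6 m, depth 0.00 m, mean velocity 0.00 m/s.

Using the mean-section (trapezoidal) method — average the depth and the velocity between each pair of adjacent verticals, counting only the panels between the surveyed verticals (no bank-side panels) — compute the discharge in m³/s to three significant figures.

Panel 1-2: Δb = 1.7 m, d̄ = (0.00+0.33)/2 = 0.165, v̄ = (0.00+0.52)/2 = 0.26 → q = 1.7×0.165×0.26 = 0.07293 m³/s
Panel 2-3: Δb = 1.2 m, d̄ = (0.33+0.43)/2 = 0.38, v̄ = (0.52+0.87)/2 = 0.695 → q = 1.2×0.38×0.695 = 0.3169 m³/s
Panel 3-4: Δb = 11.4 m, d̄ = (0.43+0.72)/2 = 0.575, v̄ = (0.87+1.06)/2 = 0.965 → q = 11.4×0.575×0.965 = 6.326 m³/s
Panel 4-5: Δb = 4.3 m, d̄ = (0.72+0.00)/2 = 0.36, v̄ = (1.06+0.00)/2 = 0.53 → q = 4.3×0.36×0.53 = 0.8204 m³/s
Q = Σ q = 7.536 m³/s

7.54 m³/s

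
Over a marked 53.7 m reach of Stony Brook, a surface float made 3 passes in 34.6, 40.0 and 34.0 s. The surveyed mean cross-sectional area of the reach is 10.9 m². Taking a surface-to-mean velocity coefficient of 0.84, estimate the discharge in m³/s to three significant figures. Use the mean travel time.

t̄ = (34.6 + 40.0 + 34.0) / 3 = 36.2 s
v_surface = L / t̄ = 53.7 / 36.2 = 1.483 m/s
v_mean = 0.84 × 1.483 = 1.246 m/s
Q = A × v_mean = 10.9 × 1.246 = 13.58 m³/s

13.6 m³/s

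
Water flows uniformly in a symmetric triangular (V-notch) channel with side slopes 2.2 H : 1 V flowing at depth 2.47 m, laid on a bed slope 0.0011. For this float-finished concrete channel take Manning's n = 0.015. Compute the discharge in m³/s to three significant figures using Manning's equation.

32.1 m³/s

A = z·y² = 2.2×2.47² = 13.42 m²
P = 2y√(1+z²) = 2×2.47×√(1+2.2²) = 11.94 m
R = A/P = 13.42/11.94 = 1.124 m
Q = (1/n)·A·R^(2/3)·S^(1/2) = (1/0.015) × 13.42 × 1.124^(2/3) × 0.0011^(1/2) = 32.09 m³/s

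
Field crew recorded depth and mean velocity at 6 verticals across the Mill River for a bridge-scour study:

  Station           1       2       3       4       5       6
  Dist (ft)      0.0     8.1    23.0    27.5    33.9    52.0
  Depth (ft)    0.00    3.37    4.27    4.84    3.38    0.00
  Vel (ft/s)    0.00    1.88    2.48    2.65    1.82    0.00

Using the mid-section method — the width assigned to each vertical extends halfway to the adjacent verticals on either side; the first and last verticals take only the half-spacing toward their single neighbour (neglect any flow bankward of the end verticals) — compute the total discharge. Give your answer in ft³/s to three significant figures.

w_2 = (23.0 − 0.0)/2 = 11.5 ft; q_2 = 1.88 × 3.37 × 11.5 = 72.86 ft³/s
w_3 = (27.5 − 8.1)/2 = 9.7 ft; q_3 = 2.48 × 4.27 × 9.7 = 102.7 ft³/s
w_4 = (33.9 − 23.0)/2 = 5.45 ft; q_4 = 2.65 × 4.84 × 5.45 = 69.90 ft³/s
w_5 = (52.0 − 27.5)/2 = 12.25 ft; q_5 = 1.82 × 3.38 × 12.25 = 75.36 ft³/s
Stations 1, 6 contribute zero (depth or velocity is 0).
Q = Σ qᵢ = 320.8 ft³/s

321 ft³/s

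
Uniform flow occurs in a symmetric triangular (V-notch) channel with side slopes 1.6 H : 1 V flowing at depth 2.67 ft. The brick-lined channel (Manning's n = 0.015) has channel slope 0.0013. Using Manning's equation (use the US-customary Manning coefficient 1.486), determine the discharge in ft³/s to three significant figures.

A = z·y² = 1.6×2.67² = 11.41 ft²
P = 2y√(1+z²) = 2×2.67×√(1+1.6²) = 10.08 ft
R = A/P = 11.41/10.08 = 1.132 ft
Q = (1.486/n)·A·R^(2/3)·S^(1/2) = (1.486/0.015) × 11.41 × 1.132^(2/3) × 0.0013^(1/2) = 44.25 ft³/s

44.3 ft³/s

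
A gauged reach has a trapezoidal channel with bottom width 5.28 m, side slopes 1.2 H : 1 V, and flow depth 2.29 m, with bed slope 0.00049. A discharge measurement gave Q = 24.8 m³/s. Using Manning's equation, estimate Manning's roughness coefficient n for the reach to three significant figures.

0.0213

A = (b + z·y)·y = (5.28 + 1.2×2.29)×2.29 = 18.38 m²
P = b + 2y√(1+z²) = 5.28 + 2×2.29×√(1+1.2²) = 12.43 m
R = A/P = 18.38/12.43 = 1.479 m
n = (1/Q)·A·R^(2/3)·S^(1/2) = (1/24.8) × 18.38 × 1.298 × 0.02214 = 0.02130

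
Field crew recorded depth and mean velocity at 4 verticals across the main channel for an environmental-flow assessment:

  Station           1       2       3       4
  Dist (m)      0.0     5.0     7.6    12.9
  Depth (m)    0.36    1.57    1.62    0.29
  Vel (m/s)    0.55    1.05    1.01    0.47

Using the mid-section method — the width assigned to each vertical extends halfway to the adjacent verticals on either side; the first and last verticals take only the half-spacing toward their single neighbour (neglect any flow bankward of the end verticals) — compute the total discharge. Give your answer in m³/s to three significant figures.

13.6 m³/s

w_1 = (5.0 − 0.0)/2 = 2.5 m; q_1 = 0.55 × 0.36 × 2.5 = 0.4950 m³/s
w_2 = (7.6 − 0.0)/2 = 3.8 m; q_2 = 1.05 × 1.57 × 3.8 = 6.264 m³/s
w_3 = (12.9 − 5.0)/2 = 3.95 m; q_3 = 1.01 × 1.62 × 3.95 = 6.463 m³/s
w_4 = (12.9 − 7.6)/2 = 2.65 m; q_4 = 0.47 × 0.29 × 2.65 = 0.3612 m³/s
Q = Σ qᵢ = 13.58 m³/s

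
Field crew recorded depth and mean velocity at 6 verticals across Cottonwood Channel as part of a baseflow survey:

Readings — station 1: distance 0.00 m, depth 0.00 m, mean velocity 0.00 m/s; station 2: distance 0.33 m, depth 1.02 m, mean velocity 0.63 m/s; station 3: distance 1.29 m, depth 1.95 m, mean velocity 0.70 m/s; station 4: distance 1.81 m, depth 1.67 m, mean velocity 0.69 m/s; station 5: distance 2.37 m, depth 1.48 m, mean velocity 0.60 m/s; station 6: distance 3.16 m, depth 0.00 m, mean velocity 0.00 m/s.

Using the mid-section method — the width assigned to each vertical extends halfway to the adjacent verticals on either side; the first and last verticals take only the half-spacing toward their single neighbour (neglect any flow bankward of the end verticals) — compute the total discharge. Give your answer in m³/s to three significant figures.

2.65 m³/s

w_2 = (1.29 − 0.00)/2 = 0.645 m; q_2 = 0.63 × 1.02 × 0.645 = 0.4145 m³/s
w_3 = (1.81 − 0.33)/2 = 0.74 m; q_3 = 0.70 × 1.95 × 0.74 = 1.010 m³/s
w_4 = (2.37 − 1.29)/2 = 0.54 m; q_4 = 0.69 × 1.67 × 0.54 = 0.6222 m³/s
w_5 = (3.16 − 1.81)/2 = 0.675 m; q_5 = 0.60 × 1.48 × 0.675 = 0.5994 m³/s
Stations 1, 6 contribute zero (depth or velocity is 0).
Q = Σ qᵢ = 2.646 m³/s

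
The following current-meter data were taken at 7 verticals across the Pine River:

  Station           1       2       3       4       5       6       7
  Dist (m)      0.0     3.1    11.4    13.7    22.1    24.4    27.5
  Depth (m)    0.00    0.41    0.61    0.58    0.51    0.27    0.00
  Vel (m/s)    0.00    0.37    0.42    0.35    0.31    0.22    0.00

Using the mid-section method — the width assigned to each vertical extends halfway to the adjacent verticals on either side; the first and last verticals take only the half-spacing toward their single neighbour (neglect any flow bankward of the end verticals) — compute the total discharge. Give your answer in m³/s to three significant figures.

w_2 = (11.4 − 0.0)/2 = 5.7 m; q_2 = 0.37 × 0.41 × 5.7 = 0.8647 m³/s
w_3 = (13.7 − 3.1)/2 = 5.3 m; q_3 = 0.42 × 0.61 × 5.3 = 1.358 m³/s
w_4 = (22.1 − 11.4)/2 = 5.35 m; q_4 = 0.35 × 0.58 × 5.35 = 1.086 m³/s
w_5 = (24.4 − 13.7)/2 = 5.35 m; q_5 = 0.31 × 0.51 × 5.35 = 0.8458 m³/s
w_6 = (27.5 − 22.1)/2 = 2.7 m; q_6 = 0.22 × 0.27 × 2.7 = 0.1604 m³/s
Stations 1, 7 contribute zero (depth or velocity is 0).
Q = Σ qᵢ = 4.315 m³/s

4.31 m³/s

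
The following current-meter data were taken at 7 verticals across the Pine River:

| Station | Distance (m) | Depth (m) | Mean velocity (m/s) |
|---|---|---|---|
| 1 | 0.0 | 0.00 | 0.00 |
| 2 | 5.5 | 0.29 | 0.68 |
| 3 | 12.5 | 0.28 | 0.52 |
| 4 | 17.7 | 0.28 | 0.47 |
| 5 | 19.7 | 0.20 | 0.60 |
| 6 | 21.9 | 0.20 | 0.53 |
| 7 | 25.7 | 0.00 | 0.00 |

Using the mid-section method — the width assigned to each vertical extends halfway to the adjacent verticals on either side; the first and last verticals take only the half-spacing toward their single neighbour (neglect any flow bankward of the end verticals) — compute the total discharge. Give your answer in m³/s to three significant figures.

w_2 = (12.5 − 0.0)/2 = 6.25 m; q_2 = 0.68 × 0.29 × 6.25 = 1.233 m³/s
w_3 = (17.7 − 5.5)/2 = 6.1 m; q_3 = 0.52 × 0.28 × 6.1 = 0.8882 m³/s
w_4 = (19.7 − 12.5)/2 = 3.6 m; q_4 = 0.47 × 0.28 × 3.6 = 0.4738 m³/s
w_5 = (21.9 − 17.7)/2 = 2.1 m; q_5 = 0.60 × 0.20 × 2.1 = 0.2520 m³/s
w_6 = (25.7 − 19.7)/2 = 3 m; q_6 = 0.53 × 0.20 × 3 = 0.3180 m³/s
Stations 1, 7 contribute zero (depth or velocity is 0).
Q = Σ qᵢ = 3.164 m³/s

3.16 m³/s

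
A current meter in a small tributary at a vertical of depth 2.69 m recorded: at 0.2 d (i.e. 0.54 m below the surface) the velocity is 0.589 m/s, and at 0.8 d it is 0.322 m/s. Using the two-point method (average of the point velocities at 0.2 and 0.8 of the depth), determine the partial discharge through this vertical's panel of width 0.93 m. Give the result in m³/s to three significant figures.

1.14 m³/s

v̄ = (0.589 + 0.322) / 2 = 0.4555 m/s
q = v̄ × d × w = 0.4555 × 2.69 × 0.93 = 1.140 m³/s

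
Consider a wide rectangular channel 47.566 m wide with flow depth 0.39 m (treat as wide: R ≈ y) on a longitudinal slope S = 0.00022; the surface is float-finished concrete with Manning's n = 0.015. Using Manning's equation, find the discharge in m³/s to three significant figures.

9.79 m³/s

A = b·y = 47.566 × 0.39 = 18.55 m²
Wide channel: R ≈ y = 0.39 m
Q = (1/n)·A·R^(2/3)·S^(1/2) = (1/0.015) × 18.55 × 0.3900^(2/3) × 0.00022^(1/2) = 9.792 m³/s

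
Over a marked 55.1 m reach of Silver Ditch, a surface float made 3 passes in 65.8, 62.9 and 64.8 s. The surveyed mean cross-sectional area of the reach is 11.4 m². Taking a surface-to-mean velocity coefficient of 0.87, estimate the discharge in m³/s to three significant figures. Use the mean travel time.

8.47 m³/s

t̄ = (65.8 + 62.9 + 64.8) / 3 = 64.5 s
v_surface = L / t̄ = 55.1 / 64.5 = 0.8543 m/s
v_mean = 0.87 × 0.8543 = 0.7432 m/s
Q = A × v_mean = 11.4 × 0.7432 = 8.473 m³/s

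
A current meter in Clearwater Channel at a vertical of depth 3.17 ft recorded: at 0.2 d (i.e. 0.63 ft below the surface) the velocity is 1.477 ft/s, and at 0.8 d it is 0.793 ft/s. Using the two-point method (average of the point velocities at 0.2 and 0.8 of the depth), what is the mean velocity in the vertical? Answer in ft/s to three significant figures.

1.14 ft/s

v̄ = (1.477 + 0.793) / 2 = 1.135 ft/s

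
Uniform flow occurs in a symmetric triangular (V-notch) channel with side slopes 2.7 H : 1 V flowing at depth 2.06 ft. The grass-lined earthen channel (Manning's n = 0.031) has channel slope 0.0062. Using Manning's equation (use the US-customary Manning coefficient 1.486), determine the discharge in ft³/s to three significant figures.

A = z·y² = 2.7×2.06² = 11.46 ft²
P = 2y√(1+z²) = 2×2.06×√(1+2.7²) = 11.86 ft
R = A/P = 11.46/11.86 = 0.9659 ft
Q = (1.486/n)·A·R^(2/3)·S^(1/2) = (1.486/0.031) × 11.46 × 0.9659^(2/3) × 0.0062^(1/2) = 42.26 ft³/s

42.3 ft³/s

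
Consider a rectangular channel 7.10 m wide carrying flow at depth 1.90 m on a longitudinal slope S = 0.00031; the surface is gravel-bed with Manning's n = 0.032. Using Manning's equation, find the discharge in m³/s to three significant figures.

8.56 m³/s

A = b·y = 7.10 × 1.90 = 13.49 m²
P = b + 2y = 7.10 + 2×1.90 = 10.90 m
R = A/P = 13.49/10.90 = 1.238 m
Q = (1/n)·A·R^(2/3)·S^(1/2) = (1/0.032) × 13.49 × 1.238^(2/3) × 0.00031^(1/2) = 8.556 m³/s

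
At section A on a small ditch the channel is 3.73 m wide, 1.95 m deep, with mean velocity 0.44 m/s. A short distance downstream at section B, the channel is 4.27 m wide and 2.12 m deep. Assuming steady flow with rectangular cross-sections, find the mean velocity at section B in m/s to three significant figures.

0.354 m/s

Q = A₁V₁ = (3.73×1.95) × 0.44 = 3.200 m³/s
A₂ = 4.27 × 2.12 = 9.052 m²
V₂ = Q/A₂ = 3.200/9.052 = 0.3535 m/s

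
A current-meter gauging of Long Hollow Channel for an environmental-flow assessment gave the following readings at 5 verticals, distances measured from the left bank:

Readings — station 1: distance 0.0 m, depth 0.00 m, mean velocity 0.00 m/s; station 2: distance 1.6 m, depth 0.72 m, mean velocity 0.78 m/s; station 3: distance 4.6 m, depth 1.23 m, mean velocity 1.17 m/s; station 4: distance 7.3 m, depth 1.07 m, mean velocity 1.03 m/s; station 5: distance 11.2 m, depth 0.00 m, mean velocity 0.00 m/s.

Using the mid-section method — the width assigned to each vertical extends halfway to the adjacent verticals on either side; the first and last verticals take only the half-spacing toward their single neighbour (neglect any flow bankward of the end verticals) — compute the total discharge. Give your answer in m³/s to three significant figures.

9.03 m³/s

w_2 = (4.6 − 0.0)/2 = 2.3 m; q_2 = 0.78 × 0.72 × 2.3 = 1.292 m³/s
w_3 = (7.3 − 1.6)/2 = 2.85 m; q_3 = 1.17 × 1.23 × 2.85 = 4.101 m³/s
w_4 = (11.2 − 4.6)/2 = 3.3 m; q_4 = 1.03 × 1.07 × 3.3 = 3.637 m³/s
Stations 1, 5 contribute zero (depth or velocity is 0).
Q = Σ qᵢ = 9.030 m³/s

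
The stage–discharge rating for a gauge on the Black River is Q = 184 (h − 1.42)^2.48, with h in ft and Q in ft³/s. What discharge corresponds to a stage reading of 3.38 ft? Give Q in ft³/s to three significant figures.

976 ft³/s

Q = 184 × (3.38 − 1.42)^2.48 = 184 × 1.96^2.48 = 976.4 ft³/s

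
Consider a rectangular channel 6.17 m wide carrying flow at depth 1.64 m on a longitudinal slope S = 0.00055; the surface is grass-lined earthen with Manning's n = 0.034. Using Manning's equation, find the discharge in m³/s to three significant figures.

A = b·y = 6.17 × 1.64 = 10.12 m²
P = b + 2y = 6.17 + 2×1.64 = 9.450 m
R = A/P = 10.12/9.450 = 1.071 m
Q = (1/n)·A·R^(2/3)·S^(1/2) = (1/0.034) × 10.12 × 1.071^(2/3) × 0.00055^(1/2) = 7.305 m³/s

7.31 m³/s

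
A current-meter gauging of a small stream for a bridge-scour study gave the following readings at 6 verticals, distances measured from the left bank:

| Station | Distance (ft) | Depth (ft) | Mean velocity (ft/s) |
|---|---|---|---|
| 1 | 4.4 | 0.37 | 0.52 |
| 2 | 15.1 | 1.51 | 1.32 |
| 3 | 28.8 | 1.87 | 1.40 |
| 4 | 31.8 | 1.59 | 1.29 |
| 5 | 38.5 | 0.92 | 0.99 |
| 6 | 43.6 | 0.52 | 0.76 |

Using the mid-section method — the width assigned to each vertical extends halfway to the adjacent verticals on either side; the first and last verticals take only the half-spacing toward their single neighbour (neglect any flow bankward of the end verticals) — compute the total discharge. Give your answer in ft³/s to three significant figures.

63.5 ft³/s

w_1 = (15.1 − 4.4)/2 = 5.35 ft; q_1 = 0.52 × 0.37 × 5.35 = 1.029 ft³/s
w_2 = (28.8 − 4.4)/2 = 12.2 ft; q_2 = 1.32 × 1.51 × 12.2 = 24.32 ft³/s
w_3 = (31.8 − 15.1)/2 = 8.35 ft; q_3 = 1.40 × 1.87 × 8.35 = 21.86 ft³/s
w_4 = (38.5 − 28.8)/2 = 4.85 ft; q_4 = 1.29 × 1.59 × 4.85 = 9.948 ft³/s
w_5 = (43.6 − 31.8)/2 = 5.9 ft; q_5 = 0.99 × 0.92 × 5.9 = 5.374 ft³/s
w_6 = (43.6 − 38.5)/2 = 2.55 ft; q_6 = 0.76 × 0.52 × 2.55 = 1.008 ft³/s
Q = Σ qᵢ = 63.54 ft³/s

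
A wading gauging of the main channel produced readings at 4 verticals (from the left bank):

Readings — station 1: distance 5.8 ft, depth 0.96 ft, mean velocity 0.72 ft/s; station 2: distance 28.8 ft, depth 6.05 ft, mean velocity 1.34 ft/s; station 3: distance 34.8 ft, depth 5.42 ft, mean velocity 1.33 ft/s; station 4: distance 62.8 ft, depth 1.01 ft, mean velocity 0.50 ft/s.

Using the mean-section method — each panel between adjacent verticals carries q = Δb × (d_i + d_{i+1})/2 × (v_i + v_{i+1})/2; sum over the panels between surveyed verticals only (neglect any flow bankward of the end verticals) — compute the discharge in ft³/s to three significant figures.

Panel 1-2: Δb = 23 ft, d̄ = (0.96+6.05)/2 = 3.505, v̄ = (0.72+1.34)/2 = 1.03 → q = 23×3.505×1.03 = 83.03 ft³/s
Panel 2-3: Δb = 6 ft, d̄ = (6.05+5.42)/2 = 5.735, v̄ = (1.34+1.33)/2 = 1.335 → q = 6×5.735×1.335 = 45.94 ft³/s
Panel 3-4: Δb = 28 ft, d̄ = (5.42+1.01)/2 = 3.215, v̄ = (1.33+0.50)/2 = 0.915 → q = 28×3.215×0.915 = 82.37 ft³/s
Q = Σ q = 211.3 ft³/s

211 ft³/s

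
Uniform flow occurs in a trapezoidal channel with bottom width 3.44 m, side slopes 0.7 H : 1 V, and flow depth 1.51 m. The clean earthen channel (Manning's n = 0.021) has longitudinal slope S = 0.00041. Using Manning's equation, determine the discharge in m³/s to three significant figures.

A = (b + z·y)·y = (3.44 + 0.7×1.51)×1.51 = 6.790 m²
P = b + 2y√(1+z²) = 3.44 + 2×1.51×√(1+0.7²) = 7.126 m
R = A/P = 6.790/7.126 = 0.9529 m
Q = (1/n)·A·R^(2/3)·S^(1/2) = (1/0.021) × 6.790 × 0.9529^(2/3) × 0.00041^(1/2) = 6.340 m³/s

6.34 m³/s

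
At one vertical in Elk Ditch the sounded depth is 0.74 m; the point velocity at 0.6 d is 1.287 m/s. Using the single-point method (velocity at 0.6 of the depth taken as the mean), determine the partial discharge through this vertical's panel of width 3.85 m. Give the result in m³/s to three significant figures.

v̄ = v₀.₆ = 1.287 m/s
q = v̄ × d × w = 1.287 × 0.74 × 3.85 = 3.667 m³/s

3.67 m³/s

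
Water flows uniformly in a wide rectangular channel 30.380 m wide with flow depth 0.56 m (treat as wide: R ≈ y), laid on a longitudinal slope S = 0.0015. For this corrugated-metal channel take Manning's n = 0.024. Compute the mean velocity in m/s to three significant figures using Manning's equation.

A = b·y = 30.380 × 0.56 = 17.01 m²
Wide channel: R ≈ y = 0.56 m
Q = (1/n)·A·R^(2/3)·S^(1/2) = (1/0.024) × 17.01 × 0.5600^(2/3) × 0.0015^(1/2) = 18.65 m³/s
V = Q/A = 18.65/17.01 = 1.096 m/s

1.10 m/s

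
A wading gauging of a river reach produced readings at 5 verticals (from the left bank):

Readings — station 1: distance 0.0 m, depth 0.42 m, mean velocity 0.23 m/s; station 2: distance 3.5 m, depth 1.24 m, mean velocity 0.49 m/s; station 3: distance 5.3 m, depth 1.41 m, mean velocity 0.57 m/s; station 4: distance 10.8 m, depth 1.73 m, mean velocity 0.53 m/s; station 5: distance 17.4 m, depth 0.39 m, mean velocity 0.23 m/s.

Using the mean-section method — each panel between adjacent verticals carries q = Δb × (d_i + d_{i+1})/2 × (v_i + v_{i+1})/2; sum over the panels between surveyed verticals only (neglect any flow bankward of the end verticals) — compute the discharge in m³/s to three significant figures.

Panel 1-2: Δb = 3.5 m, d̄ = (0.42+1.24)/2 = 0.83, v̄ = (0.23+0.49)/2 = 0.36 → q = 3.5×0.83×0.36 = 1.046 m³/s
Panel 2-3: Δb = 1.8 m, d̄ = (1.24+1.41)/2 = 1.325, v̄ = (0.49+0.57)/2 = 0.53 → q = 1.8×1.325×0.53 = 1.264 m³/s
Panel 3-4: Δb = 5.5 m, d̄ = (1.41+1.73)/2 = 1.57, v̄ = (0.57+0.53)/2 = 0.55 → q = 5.5×1.57×0.55 = 4.749 m³/s
Panel 4-5: Δb = 6.6 m, d̄ = (1.73+0.39)/2 = 1.06, v̄ = (0.53+0.23)/2 = 0.38 → q = 6.6×1.06×0.38 = 2.658 m³/s
Q = Σ q = 9.718 m³/s

9.72 m³/s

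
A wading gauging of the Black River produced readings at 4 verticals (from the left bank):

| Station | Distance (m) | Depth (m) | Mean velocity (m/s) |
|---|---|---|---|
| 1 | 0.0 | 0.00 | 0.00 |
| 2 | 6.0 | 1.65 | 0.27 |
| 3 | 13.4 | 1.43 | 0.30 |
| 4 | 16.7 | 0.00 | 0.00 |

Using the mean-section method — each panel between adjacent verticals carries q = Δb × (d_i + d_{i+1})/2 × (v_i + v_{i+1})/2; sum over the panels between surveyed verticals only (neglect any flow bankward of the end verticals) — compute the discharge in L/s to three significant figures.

4270 L/s

Panel 1-2: Δb = 6 m, d̄ = (0.00+1.65)/2 = 0.825, v̄ = (0.00+0.27)/2 = 0.135 → q = 6×0.825×0.135 = 0.6683 m³/s
Panel 2-3: Δb = 7.4 m, d̄ = (1.65+1.43)/2 = 1.54, v̄ = (0.27+0.30)/2 = 0.285 → q = 7.4×1.54×0.285 = 3.248 m³/s
Panel 3-4: Δb = 3.3 m, d̄ = (1.43+0.00)/2 = 0.715, v̄ = (0.30+0.00)/2 = 0.15 → q = 3.3×0.715×0.15 = 0.3539 m³/s
Q = Σ q = 4.270 m³/s
= 4.270 × 1000 = 4270 L/s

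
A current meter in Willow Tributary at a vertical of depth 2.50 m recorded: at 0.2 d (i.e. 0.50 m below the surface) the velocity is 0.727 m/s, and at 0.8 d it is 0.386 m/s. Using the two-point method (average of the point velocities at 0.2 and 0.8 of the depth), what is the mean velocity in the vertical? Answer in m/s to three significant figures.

0.557 m/s

v̄ = (0.727 + 0.386) / 2 = 0.5565 m/s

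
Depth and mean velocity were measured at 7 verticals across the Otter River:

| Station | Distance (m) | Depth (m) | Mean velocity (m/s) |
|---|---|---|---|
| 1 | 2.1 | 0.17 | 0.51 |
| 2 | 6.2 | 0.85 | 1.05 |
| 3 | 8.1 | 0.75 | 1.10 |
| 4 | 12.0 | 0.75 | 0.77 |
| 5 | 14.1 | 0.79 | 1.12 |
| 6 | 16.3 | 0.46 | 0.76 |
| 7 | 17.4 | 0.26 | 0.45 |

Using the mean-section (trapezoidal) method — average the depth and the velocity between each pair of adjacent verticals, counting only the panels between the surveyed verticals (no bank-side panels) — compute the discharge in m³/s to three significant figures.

Panel 1-2: Δb = 4.1 m, d̄ = (0.17+0.85)/2 = 0.51, v̄ = (0.51+1.05)/2 = 0.78 → q = 4.1×0.51×0.78 = 1.631 m³/s
Panel 2-3: Δb = 1.9 m, d̄ = (0.85+0.75)/2 = 0.8, v̄ = (1.05+1.10)/2 = 1.075 → q = 1.9×0.8×1.075 = 1.634 m³/s
Panel 3-4: Δb = 3.9 m, d̄ = (0.75+0.75)/2 = 0.75, v̄ = (1.10+0.77)/2 = 0.935 → q = 3.9×0.75×0.935 = 2.735 m³/s
Panel 4-5: Δb = 2.1 m, d̄ = (0.75+0.79)/2 = 0.77, v̄ = (0.77+1.12)/2 = 0.945 → q = 2.1×0.77×0.945 = 1.528 m³/s
Panel 5-6: Δb = 2.2 m, d̄ = (0.79+0.46)/2 = 0.625, v̄ = (1.12+0.76)/2 = 0.94 → q = 2.2×0.625×0.94 = 1.293 m³/s
Panel 6-7: Δb = 1.1 m, d̄ = (0.46+0.26)/2 = 0.36, v̄ = (0.76+0.45)/2 = 0.605 → q = 1.1×0.36×0.605 = 0.2396 m³/s
Q = Σ q = 9.060 m³/s

9.06 m³/s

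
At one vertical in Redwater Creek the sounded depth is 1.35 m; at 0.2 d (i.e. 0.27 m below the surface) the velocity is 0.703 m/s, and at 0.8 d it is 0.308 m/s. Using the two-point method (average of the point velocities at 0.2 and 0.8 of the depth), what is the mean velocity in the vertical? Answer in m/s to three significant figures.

0.506 m/s

v̄ = (0.703 + 0.308) / 2 = 0.5055 m/s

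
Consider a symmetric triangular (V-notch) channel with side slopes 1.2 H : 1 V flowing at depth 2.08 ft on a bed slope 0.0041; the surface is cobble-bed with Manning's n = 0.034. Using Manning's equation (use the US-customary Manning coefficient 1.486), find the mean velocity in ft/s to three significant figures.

A = z·y² = 1.2×2.08² = 5.192 ft²
P = 2y√(1+z²) = 2×2.08×√(1+1.2²) = 6.498 ft
R = A/P = 5.192/6.498 = 0.7990 ft
Q = (1.486/n)·A·R^(2/3)·S^(1/2) = (1.486/0.034) × 5.192 × 0.7990^(2/3) × 0.0041^(1/2) = 12.51 ft³/s
V = Q/A = 12.51/5.192 = 2.410 ft/s

2.41 ft/s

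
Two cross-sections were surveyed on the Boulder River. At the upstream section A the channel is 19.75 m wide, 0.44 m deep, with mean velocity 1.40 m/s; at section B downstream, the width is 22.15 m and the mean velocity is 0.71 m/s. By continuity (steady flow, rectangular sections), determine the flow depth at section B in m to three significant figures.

Q = A₁V₁ = (19.75×0.44) × 1.40 = 12.17 m³/s
d₂ = Q/(b₂ V₂) = 12.17/(22.15×0.71) = 0.7736 m

0.774 m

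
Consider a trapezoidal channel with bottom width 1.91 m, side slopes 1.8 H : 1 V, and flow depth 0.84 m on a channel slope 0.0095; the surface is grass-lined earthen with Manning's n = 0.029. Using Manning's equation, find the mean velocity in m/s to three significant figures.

2.22 m/s

A = (b + z·y)·y = (1.91 + 1.8×0.84)×0.84 = 2.874 m²
P = b + 2y√(1+z²) = 1.91 + 2×0.84×√(1+1.8²) = 5.369 m
R = A/P = 2.874/5.369 = 0.5354 m
Q = (1/n)·A·R^(2/3)·S^(1/2) = (1/0.029) × 2.874 × 0.5354^(2/3) × 0.0095^(1/2) = 6.370 m³/s
V = Q/A = 6.370/2.874 = 2.216 m/s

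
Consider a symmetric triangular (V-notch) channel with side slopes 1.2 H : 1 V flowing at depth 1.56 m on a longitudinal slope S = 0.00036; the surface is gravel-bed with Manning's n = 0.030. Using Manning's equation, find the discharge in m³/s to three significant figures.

A = z·y² = 1.2×1.56² = 2.920 m²
P = 2y√(1+z²) = 2×1.56×√(1+1.2²) = 4.874 m
R = A/P = 2.920/4.874 = 0.5992 m
Q = (1/n)·A·R^(2/3)·S^(1/2) = (1/0.030) × 2.920 × 0.5992^(2/3) × 0.00036^(1/2) = 1.313 m³/s

1.31 m³/s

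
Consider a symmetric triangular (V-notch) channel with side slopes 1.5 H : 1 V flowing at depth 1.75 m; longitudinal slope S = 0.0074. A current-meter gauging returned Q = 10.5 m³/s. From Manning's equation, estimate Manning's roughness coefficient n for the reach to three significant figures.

0.0305

A = z·y² = 1.5×1.75² = 4.594 m²
P = 2y√(1+z²) = 2×1.75×√(1+1.5²) = 6.310 m
R = A/P = 4.594/6.310 = 0.7280 m
n = (1/Q)·A·R^(2/3)·S^(1/2) = (1/10.5) × 4.594 × 0.8093 × 0.08602 = 0.03046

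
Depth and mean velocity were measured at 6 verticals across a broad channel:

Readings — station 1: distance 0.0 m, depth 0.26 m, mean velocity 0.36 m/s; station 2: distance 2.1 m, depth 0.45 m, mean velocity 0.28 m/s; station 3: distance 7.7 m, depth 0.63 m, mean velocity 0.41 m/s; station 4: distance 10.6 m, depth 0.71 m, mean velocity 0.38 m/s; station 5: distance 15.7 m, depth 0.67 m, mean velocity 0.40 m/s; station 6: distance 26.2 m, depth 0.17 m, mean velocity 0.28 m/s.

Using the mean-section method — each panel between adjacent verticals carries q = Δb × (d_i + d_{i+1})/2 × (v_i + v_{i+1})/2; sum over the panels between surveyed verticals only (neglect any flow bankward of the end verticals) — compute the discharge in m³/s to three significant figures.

4.92 m³/s

Panel 1-2: Δb = 2.1 m, d̄ = (0.26+0.45)/2 = 0.355, v̄ = (0.36+0.28)/2 = 0.32 → q = 2.1×0.355×0.32 = 0.2386 m³/s
Panel 2-3: Δb = 5.6 m, d̄ = (0.45+0.63)/2 = 0.54, v̄ = (0.28+0.41)/2 = 0.345 → q = 5.6×0.54×0.345 = 1.043 m³/s
Panel 3-4: Δb = 2.9 m, d̄ = (0.63+0.71)/2 = 0.67, v̄ = (0.41+0.38)/2 = 0.395 → q = 2.9×0.67×0.395 = 0.7675 m³/s
Panel 4-5: Δb = 5.1 m, d̄ = (0.71+0.67)/2 = 0.69, v̄ = (0.38+0.40)/2 = 0.39 → q = 5.1×0.69×0.39 = 1.372 m³/s
Panel 5-6: Δb = 10.5 m, d̄ = (0.67+0.17)/2 = 0.42, v̄ = (0.40+0.28)/2 = 0.34 → q = 10.5×0.42×0.34 = 1.499 m³/s
Q = Σ q = 4.921 m³/s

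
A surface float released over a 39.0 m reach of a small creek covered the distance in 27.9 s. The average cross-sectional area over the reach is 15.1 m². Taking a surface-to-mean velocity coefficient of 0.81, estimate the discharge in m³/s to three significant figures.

v_surface = L / t̄ = 39.0 / 27.9 = 1.398 m/s
v_mean = 0.81 × 1.398 = 1.132 m/s
Q = A × v_mean = 15.1 × 1.132 = 17.10 m³/s

17.1 m³/s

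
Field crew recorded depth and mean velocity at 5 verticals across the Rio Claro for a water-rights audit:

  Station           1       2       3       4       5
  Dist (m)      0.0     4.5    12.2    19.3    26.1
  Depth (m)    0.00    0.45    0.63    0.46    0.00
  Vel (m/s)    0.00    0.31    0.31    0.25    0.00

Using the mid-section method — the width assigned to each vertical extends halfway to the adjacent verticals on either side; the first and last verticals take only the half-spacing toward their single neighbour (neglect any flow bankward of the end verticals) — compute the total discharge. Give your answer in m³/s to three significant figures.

3.10 m³/s

w_2 = (12.2 − 0.0)/2 = 6.1 m; q_2 = 0.31 × 0.45 × 6.1 = 0.8510 m³/s
w_3 = (19.3 − 4.5)/2 = 7.4 m; q_3 = 0.31 × 0.63 × 7.4 = 1.445 m³/s
w_4 = (26.1 − 12.2)/2 = 6.95 m; q_4 = 0.25 × 0.46 × 6.95 = 0.7993 m³/s
Stations 1, 5 contribute zero (depth or velocity is 0).
Q = Σ qᵢ = 3.095 m³/s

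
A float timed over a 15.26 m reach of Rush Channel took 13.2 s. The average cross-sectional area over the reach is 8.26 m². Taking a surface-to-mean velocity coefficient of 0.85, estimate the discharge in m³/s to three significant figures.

v_surface = L / t̄ = 15.26 / 13.2 = 1.156 m/s
v_mean = 0.85 × 1.156 = 0.9827 m/s
Q = A × v_mean = 8.26 × 0.9827 = 8.117 m³/s

8.12 m³/s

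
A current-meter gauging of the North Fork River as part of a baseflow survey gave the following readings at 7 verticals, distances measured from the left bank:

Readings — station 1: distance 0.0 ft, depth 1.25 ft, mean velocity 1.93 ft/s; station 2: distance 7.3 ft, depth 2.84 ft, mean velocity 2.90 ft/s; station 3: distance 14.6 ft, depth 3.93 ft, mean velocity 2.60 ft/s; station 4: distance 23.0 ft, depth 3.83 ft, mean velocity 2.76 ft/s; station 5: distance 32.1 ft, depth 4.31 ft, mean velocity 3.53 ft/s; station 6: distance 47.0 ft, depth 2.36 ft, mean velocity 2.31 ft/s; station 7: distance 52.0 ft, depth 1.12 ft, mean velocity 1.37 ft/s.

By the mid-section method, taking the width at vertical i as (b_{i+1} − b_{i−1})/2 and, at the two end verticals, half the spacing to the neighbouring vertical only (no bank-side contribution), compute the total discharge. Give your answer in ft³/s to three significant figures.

w_1 = (7.3 − 0.0)/2 = 3.65 ft; q_1 = 1.93 × 1.25 × 3.65 = 8.806 ft³/s
w_2 = (14.6 − 0.0)/2 = 7.3 ft; q_2 = 2.90 × 2.84 × 7.3 = 60.12 ft³/s
w_3 = (23.0 − 7.3)/2 = 7.85 ft; q_3 = 2.60 × 3.93 × 7.85 = 80.21 ft³/s
w_4 = (32.1 − 14.6)/2 = 8.75 ft; q_4 = 2.76 × 3.83 × 8.75 = 92.49 ft³/s
w_5 = (47.0 − 23.0)/2 = 12 ft; q_5 = 3.53 × 4.31 × 12 = 182.6 ft³/s
w_6 = (52.0 − 32.1)/2 = 9.95 ft; q_6 = 2.31 × 2.36 × 9.95 = 54.24 ft³/s
w_7 = (52.0 − 47.0)/2 = 2.5 ft; q_7 = 1.37 × 1.12 × 2.5 = 3.836 ft³/s
Q = Σ qᵢ = 482.3 ft³/s

482 ft³/s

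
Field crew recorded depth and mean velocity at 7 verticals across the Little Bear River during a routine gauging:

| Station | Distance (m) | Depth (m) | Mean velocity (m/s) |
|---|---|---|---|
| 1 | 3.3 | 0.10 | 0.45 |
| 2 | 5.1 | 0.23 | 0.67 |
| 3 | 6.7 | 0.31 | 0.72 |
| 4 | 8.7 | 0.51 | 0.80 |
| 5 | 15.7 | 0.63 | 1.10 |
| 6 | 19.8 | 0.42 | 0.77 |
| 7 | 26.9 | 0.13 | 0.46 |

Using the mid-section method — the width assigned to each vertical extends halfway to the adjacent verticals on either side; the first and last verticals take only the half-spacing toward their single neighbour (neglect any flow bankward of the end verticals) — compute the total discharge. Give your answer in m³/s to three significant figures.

8.41 m³/s

w_1 = (5.1 − 3.3)/2 = 0.9 m; q_1 = 0.45 × 0.10 × 0.9 = 0.04050 m³/s
w_2 = (6.7 − 3.3)/2 = 1.7 m; q_2 = 0.67 × 0.23 × 1.7 = 0.2620 m³/s
w_3 = (8.7 − 5.1)/2 = 1.8 m; q_3 = 0.72 × 0.31 × 1.8 = 0.4018 m³/s
w_4 = (15.7 − 6.7)/2 = 4.5 m; q_4 = 0.80 × 0.51 × 4.5 = 1.836 m³/s
w_5 = (19.8 − 8.7)/2 = 5.55 m; q_5 = 1.10 × 0.63 × 5.55 = 3.846 m³/s
w_6 = (26.9 − 15.7)/2 = 5.6 m; q_6 = 0.77 × 0.42 × 5.6 = 1.811 m³/s
w_7 = (26.9 − 19.8)/2 = 3.55 m; q_7 = 0.46 × 0.13 × 3.55 = 0.2123 m³/s
Q = Σ qᵢ = 8.410 m³/s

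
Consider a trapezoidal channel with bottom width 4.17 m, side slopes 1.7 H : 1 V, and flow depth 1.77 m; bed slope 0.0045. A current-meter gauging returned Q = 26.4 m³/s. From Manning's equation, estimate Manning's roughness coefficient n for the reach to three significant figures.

0.0352

A = (b + z·y)·y = (4.17 + 1.7×1.77)×1.77 = 12.71 m²
P = b + 2y√(1+z²) = 4.17 + 2×1.77×√(1+1.7²) = 11.15 m
R = A/P = 12.71/11.15 = 1.139 m
n = (1/Q)·A·R^(2/3)·S^(1/2) = (1/26.4) × 12.71 × 1.091 × 0.06708 = 0.03522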